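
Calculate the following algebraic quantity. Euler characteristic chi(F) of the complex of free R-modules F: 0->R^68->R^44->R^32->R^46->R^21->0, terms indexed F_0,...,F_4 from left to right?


chi = sum (-1)^i * rank:
(-1)^0*68=68
(-1)^1*44=-44
(-1)^2*32=32
(-1)^3*46=-46
(-1)^4*21=21
chi=31


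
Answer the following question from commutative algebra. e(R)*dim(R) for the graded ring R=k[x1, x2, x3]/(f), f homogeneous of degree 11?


e(R)=deg(f)=11, dim(R)=3-1=2
e*dim=11*2=22


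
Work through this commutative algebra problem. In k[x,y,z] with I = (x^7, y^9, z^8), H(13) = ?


Need i<7, j<9, k<8 with i+j+k=13.
For each i, j ranges over max(0,13-i-7)..min(8,13-i):
  i=0: j in [6,8] -> 3
  i=1: j in [5,8] -> 4
  i=2: j in [4,8] -> 5
  i=3: j in [3,8] -> 6
  i=4: j in [2,8] -> 7
  i=5: j in [1,8] -> 8
  i=6: j in [0,7] -> 8
H(13) = 3+4+5+6+7+8+8 = 41


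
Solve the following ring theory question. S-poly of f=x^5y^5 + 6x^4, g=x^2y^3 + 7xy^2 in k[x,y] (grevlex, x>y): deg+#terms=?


LT(f)=x^5y^5, LT(g)=x^2y^3
lcm(LM)=x^5y^5
S(f,g) (scaled by 1 to clear denominators) = 1*f - x^3y^2*g = -7x^4y^4 + 6x^4
2 terms, deg 8.
8+2=10


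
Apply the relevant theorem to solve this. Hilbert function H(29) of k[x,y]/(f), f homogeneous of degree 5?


H(t)=d for t>=d-1.
d=5, t=29
H(29)=5


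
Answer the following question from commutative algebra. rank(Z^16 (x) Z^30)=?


rank(M(x)N) = rank(M)*rank(N)
16*30 = 480


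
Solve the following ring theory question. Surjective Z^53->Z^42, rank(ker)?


rank(ker) = 53-42 = 11


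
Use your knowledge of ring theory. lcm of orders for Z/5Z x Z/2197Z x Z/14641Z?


Exponent = lcm of the cyclic orders; pairwise coprime => product.
5^1*13^3*11^4=5*2197*14641=160831385


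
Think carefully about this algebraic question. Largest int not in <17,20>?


gcd(17,20)=1 => F=ab-a-b=17*20-17-20=340-37=303


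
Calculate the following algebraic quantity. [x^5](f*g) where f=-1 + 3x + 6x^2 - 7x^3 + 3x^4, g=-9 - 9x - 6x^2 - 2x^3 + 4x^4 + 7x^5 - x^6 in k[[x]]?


[x^5] = sum a_i*b_j, i+j=5
  -1*7=-7
  3*4=12
  6*-2=-12
  -7*-6=42
  3*-9=-27
Sum=8


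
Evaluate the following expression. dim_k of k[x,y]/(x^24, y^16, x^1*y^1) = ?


k[x,y]/I, I = (x^24, y^16, x^1*y^1)
Rect: 24x16=384. Corner: (24-1)x(16-1)=345.
dim = 384-345 = 39


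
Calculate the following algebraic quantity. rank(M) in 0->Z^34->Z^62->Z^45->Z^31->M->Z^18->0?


Alt sum=0:
(-1)^0*34 + (-1)^1*62 + (-1)^2*45 + (-1)^3*31 + (-1)^4*? + (-1)^5*18=0
rank(M)=32


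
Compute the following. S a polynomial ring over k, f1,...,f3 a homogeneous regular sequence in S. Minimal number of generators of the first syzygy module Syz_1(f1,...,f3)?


Regular sequence => Koszul complex is the minimal free resolution.
Syz_1 minimally generated by Koszul relations f_i*e_j - f_j*e_i (i<j): mu(Syz_1) = beta_2 = C(m,2) = m(m-1)/2
m=3
3*2/2 = 3


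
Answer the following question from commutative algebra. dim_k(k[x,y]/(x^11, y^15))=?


Basis: x^i*y^j, i<11, j<15
11*15=165


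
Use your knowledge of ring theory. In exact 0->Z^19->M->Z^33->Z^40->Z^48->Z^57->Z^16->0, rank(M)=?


Alt sum=0:
(-1)^0*19 + (-1)^1*? + (-1)^2*33 + (-1)^3*40 + (-1)^4*48 + (-1)^5*57 + (-1)^6*16=0
rank(M)=19


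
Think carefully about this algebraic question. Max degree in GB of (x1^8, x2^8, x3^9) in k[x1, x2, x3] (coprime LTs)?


Pure powers, coprime LTs => already GB.
Degrees: 8, 8, 9
Max=9


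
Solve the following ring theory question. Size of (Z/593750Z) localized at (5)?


5-primary part: 593750=5^6*38
Size=5^6=15625


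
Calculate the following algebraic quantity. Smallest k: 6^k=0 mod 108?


6^k mod 108:
k=1: 6
k=2: 36
k=3: 0
First zero at k = 3


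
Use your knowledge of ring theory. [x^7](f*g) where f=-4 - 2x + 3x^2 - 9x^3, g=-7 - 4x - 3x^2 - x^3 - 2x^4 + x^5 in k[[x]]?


[x^7] = sum a_i*b_j, i+j=7
  3*1=3
  -9*-2=18
Sum=21


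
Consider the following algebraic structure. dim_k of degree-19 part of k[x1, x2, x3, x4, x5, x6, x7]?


C(d+n-1,n-1)=C(25,6)=177100


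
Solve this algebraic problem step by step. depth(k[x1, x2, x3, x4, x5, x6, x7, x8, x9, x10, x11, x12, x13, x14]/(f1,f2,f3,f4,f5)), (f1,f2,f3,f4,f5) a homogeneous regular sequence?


depth(R)=14
depth(R/I)=14-5=9


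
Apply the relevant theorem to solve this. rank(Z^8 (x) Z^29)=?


rank(M(x)N) = rank(M)*rank(N)
8*29 = 232


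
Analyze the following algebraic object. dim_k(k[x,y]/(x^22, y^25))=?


Basis: x^i*y^j, i<22, j<25
22*25=550


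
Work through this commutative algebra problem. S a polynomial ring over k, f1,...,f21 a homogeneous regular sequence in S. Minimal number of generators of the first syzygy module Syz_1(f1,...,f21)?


Regular sequence => Koszul complex is the minimal free resolution.
Syz_1 minimally generated by Koszul relations f_i*e_j - f_j*e_i (i<j): mu(Syz_1) = beta_2 = C(m,2) = m(m-1)/2
m=21
21*20/2 = 210


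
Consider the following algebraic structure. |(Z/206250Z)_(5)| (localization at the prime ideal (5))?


5-primary part: 206250=5^5*66
Size=5^5=3125


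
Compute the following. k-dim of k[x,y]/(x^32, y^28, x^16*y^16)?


k[x,y]/I, I = (x^32, y^28, x^16*y^16)
Rect: 32x28=896. Corner: (32-16)x(28-16)=192.
dim = 896-192 = 704


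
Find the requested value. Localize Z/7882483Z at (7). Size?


7-primary part: 7882483=7^6*67
Size=7^6=117649


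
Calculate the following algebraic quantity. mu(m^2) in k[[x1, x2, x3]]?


C(n+d-1,d)=C(4,2)=6


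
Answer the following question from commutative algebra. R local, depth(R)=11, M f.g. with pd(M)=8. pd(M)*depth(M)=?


pd+depth=11
depth=11-8=3
pd*depth=8*3=24


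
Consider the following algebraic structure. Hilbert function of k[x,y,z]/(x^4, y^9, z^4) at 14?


Need i<4, j<9, k<4 with i+j+k=14.
For each i, j ranges over max(0,14-i-3)..min(8,14-i):
  i=0: j in [11,8] -> 0
  i=1: j in [10,8] -> 0
  i=2: j in [9,8] -> 0
  i=3: j in [8,8] -> 1
H(14) = 0+0+0+1 = 1


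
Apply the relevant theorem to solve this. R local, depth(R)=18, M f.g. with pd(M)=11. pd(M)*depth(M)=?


pd+depth=18
depth=18-11=7
pd*depth=11*7=77


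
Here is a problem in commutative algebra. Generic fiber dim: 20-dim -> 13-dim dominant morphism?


dim(fiber)=dim(X)-dim(Y)=20-13=7


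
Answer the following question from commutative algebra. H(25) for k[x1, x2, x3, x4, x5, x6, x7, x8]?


C(d+n-1,n-1)=C(32,7)=3365856


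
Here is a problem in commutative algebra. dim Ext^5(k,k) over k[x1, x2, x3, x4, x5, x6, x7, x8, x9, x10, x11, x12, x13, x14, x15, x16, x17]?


C(n,i)=C(17,5)=6188


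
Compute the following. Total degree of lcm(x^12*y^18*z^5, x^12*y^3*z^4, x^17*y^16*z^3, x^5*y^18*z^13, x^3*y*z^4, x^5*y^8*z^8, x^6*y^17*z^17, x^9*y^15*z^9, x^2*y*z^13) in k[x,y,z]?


lcm = componentwise max:
x: max(12,12,17,5,3,5,6,9,2)=17
y: max(18,3,16,18,1,8,17,15,1)=18
z: max(5,4,3,13,4,8,17,9,13)=17
Total=17+18+17=52


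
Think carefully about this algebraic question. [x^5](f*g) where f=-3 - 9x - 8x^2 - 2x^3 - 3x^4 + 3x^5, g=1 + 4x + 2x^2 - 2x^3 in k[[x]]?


[x^5] = sum a_i*b_j, i+j=5
  -8*-2=16
  -2*2=-4
  -3*4=-12
  3*1=3
Sum=3


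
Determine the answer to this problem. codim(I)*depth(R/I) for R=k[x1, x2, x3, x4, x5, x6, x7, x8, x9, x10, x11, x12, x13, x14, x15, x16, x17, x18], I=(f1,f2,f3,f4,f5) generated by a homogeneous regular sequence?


codim=5, depth=dim(R/I)=18-5=13
Product=5*13=65


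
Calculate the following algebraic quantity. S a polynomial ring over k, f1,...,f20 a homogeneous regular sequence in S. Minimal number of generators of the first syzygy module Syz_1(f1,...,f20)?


Regular sequence => Koszul complex is the minimal free resolution.
Syz_1 minimally generated by Koszul relations f_i*e_j - f_j*e_i (i<j): mu(Syz_1) = beta_2 = C(m,2) = m(m-1)/2
m=20
20*19/2 = 190


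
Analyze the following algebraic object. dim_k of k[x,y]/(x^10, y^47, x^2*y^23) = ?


k[x,y]/I, I = (x^10, y^47, x^2*y^23)
Rect: 10x47=470. Corner: (10-2)x(47-23)=192.
dim = 470-192 = 278


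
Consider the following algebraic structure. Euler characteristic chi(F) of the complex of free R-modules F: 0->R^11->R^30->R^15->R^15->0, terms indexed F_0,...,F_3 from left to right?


chi = sum (-1)^i * rank:
(-1)^0*11=11
(-1)^1*30=-30
(-1)^2*15=15
(-1)^3*15=-15
chi=-19


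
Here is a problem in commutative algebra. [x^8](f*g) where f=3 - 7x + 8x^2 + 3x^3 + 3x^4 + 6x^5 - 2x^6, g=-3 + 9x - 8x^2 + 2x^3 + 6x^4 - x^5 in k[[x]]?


[x^8] = sum a_i*b_j, i+j=8
  3*-1=-3
  3*6=18
  6*2=12
  -2*-8=16
Sum=43


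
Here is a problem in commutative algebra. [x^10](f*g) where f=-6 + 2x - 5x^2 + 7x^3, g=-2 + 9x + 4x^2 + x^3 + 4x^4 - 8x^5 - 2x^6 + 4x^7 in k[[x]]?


[x^10] = sum a_i*b_j, i+j=10
  7*4=28
Sum=28


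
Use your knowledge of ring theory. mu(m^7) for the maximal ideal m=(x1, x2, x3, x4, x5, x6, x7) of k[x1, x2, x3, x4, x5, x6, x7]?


Graded Nakayama: mu(m^d) = dim_k (m^d/m^(d+1)) = #degree-7 monomials in 7 vars
C(n+d-1,d)=C(13,7)=1716


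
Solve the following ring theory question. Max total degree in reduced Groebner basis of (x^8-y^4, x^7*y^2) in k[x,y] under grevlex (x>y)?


LT(f1)=x^8, LT(f2)=x^7y^2, lcm=x^8y^2
S(f1,f2) = y^2*f1 - x^1*f2 = -y^6
Reduced GB = {f1, f2, y^6}; degrees 8, 9, 6
Max = 9


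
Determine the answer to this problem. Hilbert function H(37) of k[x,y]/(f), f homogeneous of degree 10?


H(t)=d for t>=d-1.
d=10, t=37
H(37)=10


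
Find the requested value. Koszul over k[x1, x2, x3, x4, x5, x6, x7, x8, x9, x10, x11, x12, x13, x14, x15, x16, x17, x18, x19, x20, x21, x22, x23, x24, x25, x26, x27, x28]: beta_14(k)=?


C(n,i)=C(28,14)=40116600


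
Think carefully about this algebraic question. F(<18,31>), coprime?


gcd(18,31)=1 => F=ab-a-b=18*31-18-31=558-49=509


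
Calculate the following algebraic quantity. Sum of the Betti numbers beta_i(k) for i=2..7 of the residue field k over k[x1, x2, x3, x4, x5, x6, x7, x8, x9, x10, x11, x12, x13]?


Koszul resolution: beta_i(k)=C(n,i), n=13
C(13,2)=78, C(13,3)=286, C(13,4)=715, C(13,5)=1287, C(13,6)=1716, C(13,7)=1716
Sum=5798


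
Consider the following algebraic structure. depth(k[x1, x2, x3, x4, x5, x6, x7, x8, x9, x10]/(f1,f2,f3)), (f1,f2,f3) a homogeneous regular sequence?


depth(R)=10
depth(R/I)=10-3=7


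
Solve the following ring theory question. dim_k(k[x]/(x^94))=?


Basis: 1,x,...,x^93
dim=94


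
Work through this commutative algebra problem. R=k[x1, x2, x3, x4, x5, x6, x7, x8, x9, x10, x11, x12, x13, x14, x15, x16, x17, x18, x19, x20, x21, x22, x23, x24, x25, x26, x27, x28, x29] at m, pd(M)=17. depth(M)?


pd+depth=depth(R)=29
depth=29-17=12


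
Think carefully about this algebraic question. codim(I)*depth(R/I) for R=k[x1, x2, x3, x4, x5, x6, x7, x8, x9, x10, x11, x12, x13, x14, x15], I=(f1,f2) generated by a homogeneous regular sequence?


codim=2, depth=dim(R/I)=15-2=13
Product=2*13=26


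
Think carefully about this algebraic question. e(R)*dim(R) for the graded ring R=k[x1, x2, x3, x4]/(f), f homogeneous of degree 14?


e(R)=deg(f)=14, dim(R)=4-1=3
e*dim=14*3=42


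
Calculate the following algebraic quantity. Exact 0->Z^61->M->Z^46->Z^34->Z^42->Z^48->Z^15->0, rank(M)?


Alt sum=0:
(-1)^0*61 + (-1)^1*? + (-1)^2*46 + (-1)^3*34 + (-1)^4*42 + (-1)^5*48 + (-1)^6*15=0
rank(M)=82


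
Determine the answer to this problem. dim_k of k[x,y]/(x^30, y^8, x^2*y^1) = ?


k[x,y]/I, I = (x^30, y^8, x^2*y^1)
Rect: 30x8=240. Corner: (30-2)x(8-1)=196.
dim = 240-196 = 44


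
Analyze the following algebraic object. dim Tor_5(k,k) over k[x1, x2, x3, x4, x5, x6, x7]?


Koszul: C(n,i)=C(7,5)=21


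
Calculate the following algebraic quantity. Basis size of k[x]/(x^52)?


Basis: 1,x,...,x^51
dim=52


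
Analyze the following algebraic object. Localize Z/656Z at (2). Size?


2-primary part: 656=2^4*41
Size=2^4=16


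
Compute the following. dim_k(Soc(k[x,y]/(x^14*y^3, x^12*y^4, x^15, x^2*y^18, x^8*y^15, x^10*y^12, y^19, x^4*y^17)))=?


Socle = ann(m) = span of standard monomials u with x*u, y*u in I (staircase corners).
Minimal generators: x^15, x^14*y^3, x^12*y^4, x^10*y^12, x^8*y^15, x^4*y^17, x^2*y^18, y^19
Corners: xy^18, x^3y^17, x^7y^16, x^9y^14, x^11y^11, x^13y^3, x^14y^2
Socle dim=7


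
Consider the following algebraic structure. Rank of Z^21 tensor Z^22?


rank(M(x)N) = rank(M)*rank(N)
21*22 = 462


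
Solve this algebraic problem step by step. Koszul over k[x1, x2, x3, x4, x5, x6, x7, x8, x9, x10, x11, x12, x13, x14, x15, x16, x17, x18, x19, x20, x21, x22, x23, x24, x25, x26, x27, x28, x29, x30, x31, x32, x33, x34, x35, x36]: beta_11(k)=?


C(n,i)=C(36,11)=600805296


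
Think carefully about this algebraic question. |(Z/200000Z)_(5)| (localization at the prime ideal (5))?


5-primary part: 200000=5^5*64
Size=5^5=3125


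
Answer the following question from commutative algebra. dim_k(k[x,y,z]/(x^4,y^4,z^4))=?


Basis: x^iy^jz^k, i<4,j<4,k<4
4*4*4=64


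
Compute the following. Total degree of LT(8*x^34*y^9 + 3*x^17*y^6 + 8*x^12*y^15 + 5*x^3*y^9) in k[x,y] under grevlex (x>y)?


LT: 8*x^34*y^9
deg_x=34, deg_y=9
Total=34+9=43


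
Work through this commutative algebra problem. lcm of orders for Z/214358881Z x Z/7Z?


Exponent = lcm of the cyclic orders; pairwise coprime => product.
11^8*7^1=214358881*7=1500512167


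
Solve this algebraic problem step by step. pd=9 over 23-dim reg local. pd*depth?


pd+depth=23
depth=23-9=14
pd*depth=9*14=126


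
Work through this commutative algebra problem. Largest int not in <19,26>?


gcd(19,26)=1 => F=ab-a-b=19*26-19-26=494-45=449


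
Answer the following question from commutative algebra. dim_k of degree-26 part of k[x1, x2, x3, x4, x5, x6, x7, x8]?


C(d+n-1,n-1)=C(33,7)=4272048


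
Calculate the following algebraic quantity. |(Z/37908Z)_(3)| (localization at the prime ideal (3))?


3-primary part: 37908=3^6*52
Size=3^6=729


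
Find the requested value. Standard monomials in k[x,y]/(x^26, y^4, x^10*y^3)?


k[x,y]/I, I = (x^26, y^4, x^10*y^3)
Rect: 26x4=104. Corner: (26-10)x(4-3)=16.
dim = 104-16 = 88


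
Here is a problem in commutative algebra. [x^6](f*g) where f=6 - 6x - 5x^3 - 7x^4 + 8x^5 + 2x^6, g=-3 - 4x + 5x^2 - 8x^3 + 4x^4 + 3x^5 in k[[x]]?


[x^6] = sum a_i*b_j, i+j=6
  -6*3=-18
  -5*-8=40
  -7*5=-35
  8*-4=-32
  2*-3=-6
Sum=-51


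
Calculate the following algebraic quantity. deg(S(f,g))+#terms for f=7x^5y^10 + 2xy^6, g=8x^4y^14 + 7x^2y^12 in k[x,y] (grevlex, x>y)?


LT(f)=7x^5y^10, LT(g)=8x^4y^14
lcm(LM)=x^5y^14
S(f,g) (scaled by 56 to clear denominators) = 8y^4*f - 7x*g = -49x^3y^12 + 16xy^10
2 terms, deg 15.
15+2=17


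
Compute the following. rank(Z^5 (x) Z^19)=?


rank(M(x)N) = rank(M)*rank(N)
5*19 = 95


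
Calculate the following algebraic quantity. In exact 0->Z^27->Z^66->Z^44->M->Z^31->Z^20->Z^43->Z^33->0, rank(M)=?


Alt sum=0:
(-1)^0*27 + (-1)^1*66 + (-1)^2*44 + (-1)^3*? + (-1)^4*31 + (-1)^5*20 + (-1)^6*43 + (-1)^7*33=0
rank(M)=26


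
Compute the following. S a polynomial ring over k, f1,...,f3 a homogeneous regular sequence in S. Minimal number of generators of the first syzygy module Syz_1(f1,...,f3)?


Regular sequence => Koszul complex is the minimal free resolution.
Syz_1 minimally generated by Koszul relations f_i*e_j - f_j*e_i (i<j): mu(Syz_1) = beta_2 = C(m,2) = m(m-1)/2
m=3
3*2/2 = 3


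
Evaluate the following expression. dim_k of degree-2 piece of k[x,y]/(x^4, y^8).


k[x,y], I = (x^4, y^8), d = 2
Need i < 4 and d-i < 8.
Range: 0 <= i <= 2.
H(2) = 3


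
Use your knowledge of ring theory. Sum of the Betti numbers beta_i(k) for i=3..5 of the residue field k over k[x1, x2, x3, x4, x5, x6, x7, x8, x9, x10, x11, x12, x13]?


Koszul resolution: beta_i(k)=C(n,i), n=13
C(13,3)=286, C(13,4)=715, C(13,5)=1287
Sum=2288


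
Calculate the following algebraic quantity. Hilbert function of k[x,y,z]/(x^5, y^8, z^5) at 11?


Need i<5, j<8, k<5 with i+j+k=11.
For each i, j ranges over max(0,11-i-4)..min(7,11-i):
  i=0: j in [7,7] -> 1
  i=1: j in [6,7] -> 2
  i=2: j in [5,7] -> 3
  i=3: j in [4,7] -> 4
  i=4: j in [3,7] -> 5
H(11) = 1+2+3+4+5 = 15


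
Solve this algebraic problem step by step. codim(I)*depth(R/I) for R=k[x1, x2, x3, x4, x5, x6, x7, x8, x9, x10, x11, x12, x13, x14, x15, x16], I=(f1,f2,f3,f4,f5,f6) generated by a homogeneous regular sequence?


codim=6, depth=dim(R/I)=16-6=10
Product=6*10=60


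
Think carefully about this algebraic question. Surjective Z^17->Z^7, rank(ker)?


rank(ker) = 17-7 = 10


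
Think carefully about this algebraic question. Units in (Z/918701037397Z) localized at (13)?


Local ring = Z/62748517Z.
phi(62748517) = 13^6*(13-1) = 57921708


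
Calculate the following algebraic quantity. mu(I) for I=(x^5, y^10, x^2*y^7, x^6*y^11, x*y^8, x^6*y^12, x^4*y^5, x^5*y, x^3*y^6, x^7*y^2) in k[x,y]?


Remove redundant (divisible by others).
x^6*y^11 redundant.
x^6*y^12 redundant.
x^7*y^2 redundant.
x^5*y redundant.
Min: x^5, x^4*y^5, x^3*y^6, x^2*y^7, x*y^8, y^10
Count=6


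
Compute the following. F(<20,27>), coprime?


gcd(20,27)=1 => F=ab-a-b=20*27-20-27=540-47=493


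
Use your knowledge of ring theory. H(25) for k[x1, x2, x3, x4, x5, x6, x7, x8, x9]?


C(d+n-1,n-1)=C(33,8)=13884156


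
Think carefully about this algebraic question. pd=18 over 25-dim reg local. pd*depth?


pd+depth=25
depth=25-18=7
pd*depth=18*7=126


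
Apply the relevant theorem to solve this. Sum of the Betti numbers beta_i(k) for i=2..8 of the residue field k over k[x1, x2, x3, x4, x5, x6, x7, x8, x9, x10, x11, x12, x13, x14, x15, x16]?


Koszul resolution: beta_i(k)=C(n,i), n=16
C(16,2)=120, C(16,3)=560, C(16,4)=1820, C(16,5)=4368, C(16,6)=8008, C(16,7)=11440, C(16,8)=12870
Sum=39186


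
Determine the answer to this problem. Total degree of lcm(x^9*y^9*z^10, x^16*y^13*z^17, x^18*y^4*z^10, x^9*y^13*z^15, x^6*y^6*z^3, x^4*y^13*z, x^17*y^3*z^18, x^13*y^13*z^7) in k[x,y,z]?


lcm = componentwise max:
x: max(9,16,18,9,6,4,17,13)=18
y: max(9,13,4,13,6,13,3,13)=13
z: max(10,17,10,15,3,1,18,7)=18
Total=18+13+18=49


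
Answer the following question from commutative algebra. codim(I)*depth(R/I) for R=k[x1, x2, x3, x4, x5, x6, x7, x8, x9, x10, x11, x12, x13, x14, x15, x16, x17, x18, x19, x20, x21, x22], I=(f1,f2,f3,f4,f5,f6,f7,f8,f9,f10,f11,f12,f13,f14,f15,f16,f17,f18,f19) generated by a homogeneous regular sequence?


codim=19, depth=dim(R/I)=22-19=3
Product=19*3=57


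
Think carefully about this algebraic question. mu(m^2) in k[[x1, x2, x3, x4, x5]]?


C(n+d-1,d)=C(6,2)=15


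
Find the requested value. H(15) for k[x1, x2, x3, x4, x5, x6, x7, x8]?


C(d+n-1,n-1)=C(22,7)=170544


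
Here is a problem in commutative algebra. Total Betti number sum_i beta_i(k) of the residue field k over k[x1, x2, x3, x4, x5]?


Koszul resolution: beta_i(k)=C(n,i), n=5
sum_i C(5,i) = 2^5 = 32


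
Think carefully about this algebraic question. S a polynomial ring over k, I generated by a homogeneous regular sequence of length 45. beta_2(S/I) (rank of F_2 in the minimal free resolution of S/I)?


Regular sequence => Koszul complex is the minimal free resolution.
Syz_1 minimally generated by Koszul relations f_i*e_j - f_j*e_i (i<j): mu(Syz_1) = beta_2 = C(m,2) = m(m-1)/2
m=45
45*44/2 = 990


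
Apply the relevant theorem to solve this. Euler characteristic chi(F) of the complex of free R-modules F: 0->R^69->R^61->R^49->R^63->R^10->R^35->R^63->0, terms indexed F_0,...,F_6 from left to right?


chi = sum (-1)^i * rank:
(-1)^0*69=69
(-1)^1*61=-61
(-1)^2*49=49
(-1)^3*63=-63
(-1)^4*10=10
(-1)^5*35=-35
(-1)^6*63=63
chi=32


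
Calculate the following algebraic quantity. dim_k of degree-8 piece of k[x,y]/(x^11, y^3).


k[x,y], I = (x^11, y^3), d = 8
Need i < 11 and d-i < 3.
Range: 6 <= i <= 8.
H(8) = 3


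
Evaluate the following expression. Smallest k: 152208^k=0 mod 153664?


152208^k mod 153664:
k=1: 152208
k=2: 122304
k=3: 21952
k=4: 0
First zero at k = 4


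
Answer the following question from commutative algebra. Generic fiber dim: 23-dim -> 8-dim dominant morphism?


dim(fiber)=dim(X)-dim(Y)=23-8=15


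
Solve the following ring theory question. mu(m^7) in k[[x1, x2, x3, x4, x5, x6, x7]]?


C(n+d-1,d)=C(13,7)=1716


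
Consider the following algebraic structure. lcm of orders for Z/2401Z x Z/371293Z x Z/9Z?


Exponent = lcm of the cyclic orders; pairwise coprime => product.
7^4*13^5*3^2=2401*371293*9=8023270437


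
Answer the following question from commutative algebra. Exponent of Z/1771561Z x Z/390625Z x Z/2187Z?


Exponent = lcm of the cyclic orders; pairwise coprime => product.
11^6*5^8*3^7=1771561*390625*2187=1513439026171875


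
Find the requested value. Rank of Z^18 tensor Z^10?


rank(M(x)N) = rank(M)*rank(N)
18*10 = 180


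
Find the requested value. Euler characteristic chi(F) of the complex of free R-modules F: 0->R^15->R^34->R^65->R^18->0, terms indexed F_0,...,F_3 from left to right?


chi = sum (-1)^i * rank:
(-1)^0*15=15
(-1)^1*34=-34
(-1)^2*65=65
(-1)^3*18=-18
chi=28


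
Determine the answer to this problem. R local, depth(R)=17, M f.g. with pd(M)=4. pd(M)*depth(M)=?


pd+depth=17
depth=17-4=13
pd*depth=4*13=52


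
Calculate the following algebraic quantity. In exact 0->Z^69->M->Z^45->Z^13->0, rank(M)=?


Alt sum=0:
(-1)^0*69 + (-1)^1*? + (-1)^2*45 + (-1)^3*13=0
rank(M)=101


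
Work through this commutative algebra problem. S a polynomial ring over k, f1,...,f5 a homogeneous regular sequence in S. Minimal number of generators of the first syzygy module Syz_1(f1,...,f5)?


Regular sequence => Koszul complex is the minimal free resolution.
Syz_1 minimally generated by Koszul relations f_i*e_j - f_j*e_i (i<j): mu(Syz_1) = beta_2 = C(m,2) = m(m-1)/2
m=5
5*4/2 = 10


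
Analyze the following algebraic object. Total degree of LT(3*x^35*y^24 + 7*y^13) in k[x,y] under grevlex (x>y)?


LT: 3*x^35*y^24
deg_x=35, deg_y=24
Total=35+24=59


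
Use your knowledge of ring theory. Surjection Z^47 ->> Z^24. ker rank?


rank(ker) = 47-24 = 23


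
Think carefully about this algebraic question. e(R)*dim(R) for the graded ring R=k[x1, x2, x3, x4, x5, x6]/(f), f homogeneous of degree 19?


e(R)=deg(f)=19, dim(R)=6-1=5
e*dim=19*5=95


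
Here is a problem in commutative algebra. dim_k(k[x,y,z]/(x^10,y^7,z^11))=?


Basis: x^iy^jz^k, i<10,j<7,k<11
10*7*11=770


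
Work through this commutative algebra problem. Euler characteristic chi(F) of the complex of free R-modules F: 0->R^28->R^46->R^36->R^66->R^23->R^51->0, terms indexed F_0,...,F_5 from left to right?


chi = sum (-1)^i * rank:
(-1)^0*28=28
(-1)^1*46=-46
(-1)^2*36=36
(-1)^3*66=-66
(-1)^4*23=23
(-1)^5*51=-51
chi=-76


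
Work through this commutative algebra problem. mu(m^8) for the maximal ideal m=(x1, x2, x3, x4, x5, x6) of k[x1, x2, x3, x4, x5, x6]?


Graded Nakayama: mu(m^d) = dim_k (m^d/m^(d+1)) = #degree-8 monomials in 6 vars
C(n+d-1,d)=C(13,8)=1287


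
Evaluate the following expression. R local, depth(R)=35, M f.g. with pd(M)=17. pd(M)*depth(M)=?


pd+depth=35
depth=35-17=18
pd*depth=17*18=306


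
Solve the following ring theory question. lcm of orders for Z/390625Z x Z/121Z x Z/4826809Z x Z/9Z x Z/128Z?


Exponent = lcm of the cyclic orders; pairwise coprime => product.
5^8*11^2*13^6*3^2*2^7=390625*121*4826809*9*128=262819750050000000


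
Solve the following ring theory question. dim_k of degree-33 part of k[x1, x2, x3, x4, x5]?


C(d+n-1,n-1)=C(37,4)=66045


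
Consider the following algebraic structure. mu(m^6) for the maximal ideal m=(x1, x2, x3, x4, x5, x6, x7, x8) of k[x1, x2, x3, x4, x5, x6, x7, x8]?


Graded Nakayama: mu(m^d) = dim_k (m^d/m^(d+1)) = #degree-6 monomials in 8 vars
C(n+d-1,d)=C(13,6)=1716


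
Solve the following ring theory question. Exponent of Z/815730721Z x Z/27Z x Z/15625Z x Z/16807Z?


Exponent = lcm of the cyclic orders; pairwise coprime => product.
13^8*3^3*5^6*7^5=815730721*27*15625*16807=5783900439872953125


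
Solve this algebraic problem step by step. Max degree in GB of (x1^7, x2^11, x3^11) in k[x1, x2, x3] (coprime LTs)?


Pure powers, coprime LTs => already GB.
Degrees: 7, 11, 11
Max=11


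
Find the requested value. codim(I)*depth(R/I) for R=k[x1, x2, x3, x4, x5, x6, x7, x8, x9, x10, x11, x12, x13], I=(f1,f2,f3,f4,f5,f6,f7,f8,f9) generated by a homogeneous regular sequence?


codim=9, depth=dim(R/I)=13-9=4
Product=9*4=36


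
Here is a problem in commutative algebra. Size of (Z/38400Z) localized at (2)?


2-primary part: 38400=2^9*75
Size=2^9=512


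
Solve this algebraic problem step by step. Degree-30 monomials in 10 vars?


C(d+n-1,n-1)=C(39,9)=211915132


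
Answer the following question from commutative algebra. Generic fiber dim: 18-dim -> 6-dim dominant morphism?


dim(fiber)=dim(X)-dim(Y)=18-6=12


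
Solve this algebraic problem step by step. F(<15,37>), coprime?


gcd(15,37)=1 => F=ab-a-b=15*37-15-37=555-52=503


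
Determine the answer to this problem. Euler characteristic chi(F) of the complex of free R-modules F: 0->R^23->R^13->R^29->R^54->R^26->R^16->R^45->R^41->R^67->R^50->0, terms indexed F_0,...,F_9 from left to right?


chi = sum (-1)^i * rank:
(-1)^0*23=23
(-1)^1*13=-13
(-1)^2*29=29
(-1)^3*54=-54
(-1)^4*26=26
(-1)^5*16=-16
(-1)^6*45=45
(-1)^7*41=-41
(-1)^8*67=67
(-1)^9*50=-50
chi=16


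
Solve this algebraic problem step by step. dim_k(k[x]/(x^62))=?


Basis: 1,x,...,x^61
dim=62


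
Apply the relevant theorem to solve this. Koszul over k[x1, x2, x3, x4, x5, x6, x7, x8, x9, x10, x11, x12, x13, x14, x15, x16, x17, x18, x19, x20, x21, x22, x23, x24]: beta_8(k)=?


C(n,i)=C(24,8)=735471


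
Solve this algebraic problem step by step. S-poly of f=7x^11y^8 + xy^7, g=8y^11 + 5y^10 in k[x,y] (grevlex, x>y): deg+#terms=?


LT(f)=7x^11y^8, LT(g)=8y^11
lcm(LM)=x^11y^11
S(f,g) (scaled by 56 to clear denominators) = 8y^3*f - 7x^11*g = -35x^11y^10 + 8xy^10
2 terms, deg 21.
21+2=23


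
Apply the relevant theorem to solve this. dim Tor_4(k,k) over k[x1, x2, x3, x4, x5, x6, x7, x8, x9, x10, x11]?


Koszul: C(n,i)=C(11,4)=330


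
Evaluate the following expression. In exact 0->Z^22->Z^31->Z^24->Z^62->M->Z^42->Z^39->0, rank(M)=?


Alt sum=0:
(-1)^0*22 + (-1)^1*31 + (-1)^2*24 + (-1)^3*62 + (-1)^4*? + (-1)^5*42 + (-1)^6*39=0
rank(M)=50


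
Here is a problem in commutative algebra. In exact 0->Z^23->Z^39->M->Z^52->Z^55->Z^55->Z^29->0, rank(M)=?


Alt sum=0:
(-1)^0*23 + (-1)^1*39 + (-1)^2*? + (-1)^3*52 + (-1)^4*55 + (-1)^5*55 + (-1)^6*29=0
rank(M)=39


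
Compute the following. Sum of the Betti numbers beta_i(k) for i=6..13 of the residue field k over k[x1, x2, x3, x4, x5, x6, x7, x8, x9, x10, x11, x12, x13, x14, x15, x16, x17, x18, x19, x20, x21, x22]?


Koszul resolution: beta_i(k)=C(n,i), n=22
C(22,6)=74613, C(22,7)=170544, C(22,8)=319770, C(22,9)=497420, C(22,10)=646646, C(22,11)=705432, C(22,12)=646646, C(22,13)=497420
Sum=3558491


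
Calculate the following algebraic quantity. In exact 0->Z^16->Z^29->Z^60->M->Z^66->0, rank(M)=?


Alt sum=0:
(-1)^0*16 + (-1)^1*29 + (-1)^2*60 + (-1)^3*? + (-1)^4*66=0
rank(M)=113


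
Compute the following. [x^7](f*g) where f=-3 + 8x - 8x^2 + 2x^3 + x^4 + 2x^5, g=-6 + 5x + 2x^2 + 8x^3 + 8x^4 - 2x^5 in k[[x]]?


[x^7] = sum a_i*b_j, i+j=7
  -8*-2=16
  2*8=16
  1*8=8
  2*2=4
Sum=44


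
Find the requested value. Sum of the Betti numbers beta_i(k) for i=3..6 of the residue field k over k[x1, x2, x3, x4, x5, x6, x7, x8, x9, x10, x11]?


Koszul resolution: beta_i(k)=C(n,i), n=11
C(11,3)=165, C(11,4)=330, C(11,5)=462, C(11,6)=462
Sum=1419


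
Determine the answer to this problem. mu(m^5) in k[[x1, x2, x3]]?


C(n+d-1,d)=C(7,5)=21


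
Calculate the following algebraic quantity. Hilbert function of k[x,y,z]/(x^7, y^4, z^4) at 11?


Need i<7, j<4, k<4 with i+j+k=11.
For each i, j ranges over max(0,11-i-3)..min(3,11-i):
  i=0: j in [8,3] -> 0
  i=1: j in [7,3] -> 0
  i=2: j in [6,3] -> 0
  i=3: j in [5,3] -> 0
  i=4: j in [4,3] -> 0
  i=5: j in [3,3] -> 1
  i=6: j in [2,3] -> 2
H(11) = 0+0+0+0+0+1+2 = 3


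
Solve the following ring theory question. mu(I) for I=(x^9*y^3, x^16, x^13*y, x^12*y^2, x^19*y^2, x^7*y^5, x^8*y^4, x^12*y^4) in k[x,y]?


Remove redundant (divisible by others).
x^19*y^2 redundant.
x^12*y^4 redundant.
Min: x^16, x^13*y, x^12*y^2, x^9*y^3, x^8*y^4, x^7*y^5
Count=6


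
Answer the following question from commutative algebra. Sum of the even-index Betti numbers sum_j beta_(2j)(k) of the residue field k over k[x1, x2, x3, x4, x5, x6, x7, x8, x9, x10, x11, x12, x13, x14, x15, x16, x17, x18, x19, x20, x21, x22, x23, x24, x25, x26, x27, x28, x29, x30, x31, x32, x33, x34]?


Koszul resolution: beta_i(k)=C(n,i), n=34
sum_even C(34,i) = 2^(n-1) = 2^33 = 8589934592


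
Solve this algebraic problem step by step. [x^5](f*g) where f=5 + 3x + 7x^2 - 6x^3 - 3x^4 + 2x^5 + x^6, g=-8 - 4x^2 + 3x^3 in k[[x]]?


[x^5] = sum a_i*b_j, i+j=5
  7*3=21
  -6*-4=24
  2*-8=-16
Sum=29


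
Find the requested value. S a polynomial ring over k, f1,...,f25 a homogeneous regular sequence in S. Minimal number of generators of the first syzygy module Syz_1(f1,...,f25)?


Regular sequence => Koszul complex is the minimal free resolution.
Syz_1 minimally generated by Koszul relations f_i*e_j - f_j*e_i (i<j): mu(Syz_1) = beta_2 = C(m,2) = m(m-1)/2
m=25
25*24/2 = 300


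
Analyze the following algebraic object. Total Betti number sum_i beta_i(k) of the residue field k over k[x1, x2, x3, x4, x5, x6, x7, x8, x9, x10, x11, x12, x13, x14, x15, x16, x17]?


Koszul resolution: beta_i(k)=C(n,i), n=17
sum_i C(17,i) = 2^17 = 131072


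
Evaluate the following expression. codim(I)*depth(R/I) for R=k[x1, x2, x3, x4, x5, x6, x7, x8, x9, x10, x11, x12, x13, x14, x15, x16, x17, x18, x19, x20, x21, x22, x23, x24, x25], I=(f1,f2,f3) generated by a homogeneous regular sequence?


codim=3, depth=dim(R/I)=25-3=22
Product=3*22=66


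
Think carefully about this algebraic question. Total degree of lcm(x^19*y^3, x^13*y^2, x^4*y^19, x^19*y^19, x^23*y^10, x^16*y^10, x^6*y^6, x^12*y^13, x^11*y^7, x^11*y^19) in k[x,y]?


lcm = componentwise max:
x: max(19,13,4,19,23,16,6,12,11,11)=23
y: max(3,2,19,19,10,10,6,13,7,19)=19
Total=23+19=42


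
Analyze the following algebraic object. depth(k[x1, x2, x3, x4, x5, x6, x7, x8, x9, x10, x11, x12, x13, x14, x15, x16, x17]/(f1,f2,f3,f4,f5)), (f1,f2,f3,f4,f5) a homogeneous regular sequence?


depth(R)=17
depth(R/I)=17-5=12


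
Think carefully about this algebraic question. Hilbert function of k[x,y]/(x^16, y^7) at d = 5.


k[x,y], I = (x^16, y^7), d = 5
Need i < 16 and d-i < 7.
Range: 0 <= i <= 5.
H(5) = 6


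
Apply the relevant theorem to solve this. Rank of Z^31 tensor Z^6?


rank(M(x)N) = rank(M)*rank(N)
31*6 = 186


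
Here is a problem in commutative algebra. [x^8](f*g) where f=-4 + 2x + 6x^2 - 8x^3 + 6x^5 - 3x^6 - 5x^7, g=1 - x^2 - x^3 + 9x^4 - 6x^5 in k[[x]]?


[x^8] = sum a_i*b_j, i+j=8
  -8*-6=48
  6*-1=-6
  -3*-1=3
Sum=45


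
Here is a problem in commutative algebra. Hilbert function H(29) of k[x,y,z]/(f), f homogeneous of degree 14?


C(31,2)-C(17,2)=465-136=329


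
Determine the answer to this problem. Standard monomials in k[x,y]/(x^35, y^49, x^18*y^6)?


k[x,y]/I, I = (x^35, y^49, x^18*y^6)
Rect: 35x49=1715. Corner: (35-18)x(49-6)=731.
dim = 1715-731 = 984


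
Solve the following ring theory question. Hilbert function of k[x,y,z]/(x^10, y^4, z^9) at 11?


Need i<10, j<4, k<9 with i+j+k=11.
For each i, j ranges over max(0,11-i-8)..min(3,11-i):
  i=0: j in [3,3] -> 1
  i=1: j in [2,3] -> 2
  i=2: j in [1,3] -> 3
  i=3: j in [0,3] -> 4
  i=4: j in [0,3] -> 4
  i=5: j in [0,3] -> 4
  i=6: j in [0,3] -> 4
  i=7: j in [0,3] -> 4
  i=8: j in [0,3] -> 4
  i=9: j in [0,2] -> 3
H(11) = 1+2+3+4+4+4+4+4+4+3 = 33


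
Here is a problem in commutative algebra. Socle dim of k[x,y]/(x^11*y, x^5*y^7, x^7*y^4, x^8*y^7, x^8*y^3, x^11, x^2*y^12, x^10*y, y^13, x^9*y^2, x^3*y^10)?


Socle = ann(m) = span of standard monomials u with x*u, y*u in I (staircase corners).
Redundant generators: x^8*y^7, x^11*y
Minimal generators: x^11, x^10*y, x^9*y^2, x^8*y^3, x^7*y^4, x^5*y^7, x^3*y^10, x^2*y^12, y^13
Corners: xy^12, x^2y^11, x^4y^9, x^6y^6, x^7y^3, x^8y^2, x^9y, x^10
Socle dim=8


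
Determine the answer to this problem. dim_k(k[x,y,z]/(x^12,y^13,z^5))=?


Basis: x^iy^jz^k, i<12,j<13,k<5
12*13*5=780


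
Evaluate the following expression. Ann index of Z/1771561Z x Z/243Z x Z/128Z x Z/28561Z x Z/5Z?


Exponent = lcm of the cyclic orders; pairwise coprime => product.
11^6*3^5*2^7*13^4*5^1=1771561*243*128*28561*5=7868931554689920


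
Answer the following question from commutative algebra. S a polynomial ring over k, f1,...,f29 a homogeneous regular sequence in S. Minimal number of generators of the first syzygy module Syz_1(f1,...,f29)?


Regular sequence => Koszul complex is the minimal free resolution.
Syz_1 minimally generated by Koszul relations f_i*e_j - f_j*e_i (i<j): mu(Syz_1) = beta_2 = C(m,2) = m(m-1)/2
m=29
29*28/2 = 406


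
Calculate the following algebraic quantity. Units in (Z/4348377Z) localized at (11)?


Local ring = Z/161051Z.
phi(161051) = 11^4*(11-1) = 146410


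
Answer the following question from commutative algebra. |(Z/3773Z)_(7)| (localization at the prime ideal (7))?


7-primary part: 3773=7^3*11
Size=7^3=343


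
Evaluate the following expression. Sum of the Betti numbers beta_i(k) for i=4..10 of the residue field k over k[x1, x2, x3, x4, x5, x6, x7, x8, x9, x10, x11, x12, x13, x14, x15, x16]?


Koszul resolution: beta_i(k)=C(n,i), n=16
C(16,4)=1820, C(16,5)=4368, C(16,6)=8008, C(16,7)=11440, C(16,8)=12870, C(16,9)=11440, C(16,10)=8008
Sum=57954


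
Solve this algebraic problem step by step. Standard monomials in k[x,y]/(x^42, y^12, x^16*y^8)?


k[x,y]/I, I = (x^42, y^12, x^16*y^8)
Rect: 42x12=504. Corner: (42-16)x(12-8)=104.
dim = 504-104 = 400


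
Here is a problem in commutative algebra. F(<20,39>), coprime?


gcd(20,39)=1 => F=ab-a-b=20*39-20-39=780-59=721


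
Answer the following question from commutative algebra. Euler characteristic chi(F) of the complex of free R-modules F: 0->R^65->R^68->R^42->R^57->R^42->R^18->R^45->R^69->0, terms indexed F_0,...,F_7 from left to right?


chi = sum (-1)^i * rank:
(-1)^0*65=65
(-1)^1*68=-68
(-1)^2*42=42
(-1)^3*57=-57
(-1)^4*42=42
(-1)^5*18=-18
(-1)^6*45=45
(-1)^7*69=-69
chi=-18


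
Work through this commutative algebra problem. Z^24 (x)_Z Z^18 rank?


rank(M(x)N) = rank(M)*rank(N)
24*18 = 432


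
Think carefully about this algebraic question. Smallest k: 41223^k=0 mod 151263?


41223^k mod 151263:
k=1: 41223
k=2: 47187
k=3: 98784
k=4: 21609
k=5: 0
First zero at k = 5


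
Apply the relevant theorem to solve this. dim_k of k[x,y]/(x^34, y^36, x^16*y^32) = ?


k[x,y]/I, I = (x^34, y^36, x^16*y^32)
Rect: 34x36=1224. Corner: (34-16)x(36-32)=72.
dim = 1224-72 = 1152


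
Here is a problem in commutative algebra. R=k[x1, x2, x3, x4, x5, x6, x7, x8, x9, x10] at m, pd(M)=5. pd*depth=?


pd+depth=10
depth=10-5=5
pd*depth=5*5=25


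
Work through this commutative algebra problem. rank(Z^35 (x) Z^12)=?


rank(M(x)N) = rank(M)*rank(N)
35*12 = 420


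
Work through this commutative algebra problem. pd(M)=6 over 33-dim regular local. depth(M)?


pd+depth=depth(R)=33
depth=33-6=27


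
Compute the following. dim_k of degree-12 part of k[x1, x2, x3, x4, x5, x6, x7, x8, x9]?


C(d+n-1,n-1)=C(20,8)=125970


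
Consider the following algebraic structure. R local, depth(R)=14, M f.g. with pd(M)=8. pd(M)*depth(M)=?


pd+depth=14
depth=14-8=6
pd*depth=8*6=48


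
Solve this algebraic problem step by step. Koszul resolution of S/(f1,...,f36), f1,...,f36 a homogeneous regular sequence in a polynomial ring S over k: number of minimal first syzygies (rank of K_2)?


Regular sequence => Koszul complex is the minimal free resolution.
Syz_1 minimally generated by Koszul relations f_i*e_j - f_j*e_i (i<j): mu(Syz_1) = beta_2 = C(m,2) = m(m-1)/2
m=36
36*35/2 = 630


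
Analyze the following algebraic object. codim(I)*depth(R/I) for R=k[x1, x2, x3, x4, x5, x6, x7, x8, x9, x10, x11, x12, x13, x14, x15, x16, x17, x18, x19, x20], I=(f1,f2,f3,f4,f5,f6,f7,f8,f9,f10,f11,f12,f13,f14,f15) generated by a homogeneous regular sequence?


codim=15, depth=dim(R/I)=20-15=5
Product=15*5=75


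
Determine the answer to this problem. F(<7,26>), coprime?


gcd(7,26)=1 => F=ab-a-b=7*26-7-26=182-33=149


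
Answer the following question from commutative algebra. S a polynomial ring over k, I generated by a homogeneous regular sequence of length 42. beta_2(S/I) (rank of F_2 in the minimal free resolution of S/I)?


Regular sequence => Koszul complex is the minimal free resolution.
Syz_1 minimally generated by Koszul relations f_i*e_j - f_j*e_i (i<j): mu(Syz_1) = beta_2 = C(m,2) = m(m-1)/2
m=42
42*41/2 = 861


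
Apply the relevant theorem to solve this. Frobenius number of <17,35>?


gcd(17,35)=1 => F=ab-a-b=17*35-17-35=595-52=543


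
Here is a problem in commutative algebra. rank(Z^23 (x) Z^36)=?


rank(M(x)N) = rank(M)*rank(N)
23*36 = 828


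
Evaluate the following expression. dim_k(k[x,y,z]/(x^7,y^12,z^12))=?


Basis: x^iy^jz^k, i<7,j<12,k<12
7*12*12=1008


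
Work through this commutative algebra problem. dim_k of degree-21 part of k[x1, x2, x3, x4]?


C(d+n-1,n-1)=C(24,3)=2024


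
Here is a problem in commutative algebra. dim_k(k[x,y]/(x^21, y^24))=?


Basis: x^i*y^j, i<21, j<24
21*24=504


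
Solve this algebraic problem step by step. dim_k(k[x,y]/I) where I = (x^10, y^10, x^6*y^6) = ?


k[x,y]/I, I = (x^10, y^10, x^6*y^6)
Rect: 10x10=100. Corner: (10-6)x(10-6)=16.
dim = 100-16 = 84


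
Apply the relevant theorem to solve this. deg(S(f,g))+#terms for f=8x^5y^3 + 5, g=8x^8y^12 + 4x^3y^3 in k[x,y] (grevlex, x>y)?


LT(f)=8x^5y^3, LT(g)=8x^8y^12
lcm(LM)=x^8y^12
S(f,g) (scaled by 64 to clear denominators) = 8x^3y^9*f - 8*g = 40x^3y^9 - 32x^3y^3
2 terms, deg 12.
12+2=14


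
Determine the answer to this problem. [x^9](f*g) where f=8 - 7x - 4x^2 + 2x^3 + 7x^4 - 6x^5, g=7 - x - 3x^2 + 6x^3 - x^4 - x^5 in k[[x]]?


[x^9] = sum a_i*b_j, i+j=9
  7*-1=-7
  -6*-1=6
Sum=-1


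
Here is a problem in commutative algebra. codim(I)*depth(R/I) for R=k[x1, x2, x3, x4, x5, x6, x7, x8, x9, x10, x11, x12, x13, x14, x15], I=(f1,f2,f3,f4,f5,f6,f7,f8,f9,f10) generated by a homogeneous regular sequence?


codim=10, depth=dim(R/I)=15-10=5
Product=10*5=50


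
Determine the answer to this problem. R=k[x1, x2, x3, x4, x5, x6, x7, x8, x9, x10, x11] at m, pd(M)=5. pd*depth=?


pd+depth=11
depth=11-5=6
pd*depth=5*6=30


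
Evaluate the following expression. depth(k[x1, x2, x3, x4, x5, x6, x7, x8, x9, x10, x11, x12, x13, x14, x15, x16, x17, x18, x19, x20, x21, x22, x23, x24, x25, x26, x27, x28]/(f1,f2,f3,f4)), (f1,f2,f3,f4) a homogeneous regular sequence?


depth(R)=28
depth(R/I)=28-4=24


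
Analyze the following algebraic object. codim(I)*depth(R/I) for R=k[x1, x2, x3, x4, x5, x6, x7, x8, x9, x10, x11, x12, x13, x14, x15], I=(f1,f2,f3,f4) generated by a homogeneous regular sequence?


codim=4, depth=dim(R/I)=15-4=11
Product=4*11=44


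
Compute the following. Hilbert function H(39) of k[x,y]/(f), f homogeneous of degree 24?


H(t)=d for t>=d-1.
d=24, t=39
H(39)=24


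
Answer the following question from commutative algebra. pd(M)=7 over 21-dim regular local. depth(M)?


pd+depth=depth(R)=21
depth=21-7=14
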